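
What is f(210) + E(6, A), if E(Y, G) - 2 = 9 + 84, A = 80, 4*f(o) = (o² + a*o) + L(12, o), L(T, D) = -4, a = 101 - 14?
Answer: 31373/2 ≈ 15687.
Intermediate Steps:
a = 87
f(o) = -1 + o²/4 + 87*o/4 (f(o) = ((o² + 87*o) - 4)/4 = (-4 + o² + 87*o)/4 = -1 + o²/4 + 87*o/4)
E(Y, G) = 95 (E(Y, G) = 2 + (9 + 84) = 2 + 93 = 95)
f(210) + E(6, A) = (-1 + (¼)*210² + (87/4)*210) + 95 = (-1 + (¼)*44100 + 9135/2) + 95 = (-1 + 11025 + 9135/2) + 95 = 31183/2 + 95 = 31373/2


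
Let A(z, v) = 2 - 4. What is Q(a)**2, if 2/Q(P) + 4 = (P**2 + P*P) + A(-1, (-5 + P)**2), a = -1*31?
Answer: 1/917764 ≈ 1.0896e-6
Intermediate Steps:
A(z, v) = -2
a = -31
Q(P) = 2/(-6 + 2*P**2) (Q(P) = 2/(-4 + ((P**2 + P*P) - 2)) = 2/(-4 + ((P**2 + P**2) - 2)) = 2/(-4 + (2*P**2 - 2)) = 2/(-4 + (-2 + 2*P**2)) = 2/(-6 + 2*P**2))
Q(a)**2 = (1/(-3 + (-31)**2))**2 = (1/(-3 + 961))**2 = (1/958)**2 = 1/917764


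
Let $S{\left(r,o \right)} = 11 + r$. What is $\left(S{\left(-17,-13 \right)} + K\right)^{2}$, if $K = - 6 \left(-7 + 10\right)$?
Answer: $576$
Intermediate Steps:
$K = -18$ ($K = \left(-6\right) 3 = -18$)
$\left(S{\left(-17,-13 \right)} + K\right)^{2} = \left(\left(11 - 17\right) - 18\right)^{2} = \left(-6 - 18\right)^{2} = \left(-24\right)^{2} = 576$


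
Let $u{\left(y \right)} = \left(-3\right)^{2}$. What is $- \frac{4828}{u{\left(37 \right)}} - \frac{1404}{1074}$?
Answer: $- \frac{866318}{1611} \approx -537.75$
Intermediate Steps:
$u{\left(y \right)} = 9$
$- \frac{4828}{u{\left(37 \right)}} - \frac{1404}{1074} = - \frac{4828}{9} - \frac{1404}{1074} = \left(-4828\right) \frac{1}{9} - \frac{234}{179} = - \frac{4828}{9} - \frac{234}{179} = - \frac{866318}{1611}$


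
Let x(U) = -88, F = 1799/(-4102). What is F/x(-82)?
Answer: 257/51568 ≈ 0.0049837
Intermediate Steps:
F = -257/586 (F = 1799*(-1/4102) = -257/586 ≈ -0.43857)
F/x(-82) = -257/586/(-88) = -257/586*(-1/88) = 257/51568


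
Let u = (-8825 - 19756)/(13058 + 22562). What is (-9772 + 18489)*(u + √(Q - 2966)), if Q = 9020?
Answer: -249140577/35620 + 8717*√6054 ≈ 6.7125e+5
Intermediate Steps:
u = -28581/35620 ≈ -0.80239
(-9772 + 18489)*(u + √(Q - 2966)) = (-9772 + 18489)*(-28581/35620 + √(9020 - 2966)) = 8717*(-28581/35620 + √6054) = -249140577/35620 + 8717*√6054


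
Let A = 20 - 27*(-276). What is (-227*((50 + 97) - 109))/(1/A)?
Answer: -64453472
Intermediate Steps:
A = 7472 (A = 20 + 7452 = 7472)
(-227*((50 + 97) - 109))/(1/A) = (-227*((50 + 97) - 109))/(1/7472) = (-227*(147 - 109))/(1/7472) = -227*38*7472 = -8626*7472 = -64453472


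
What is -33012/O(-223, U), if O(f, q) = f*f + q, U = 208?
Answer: -33012/49937 ≈ -0.66107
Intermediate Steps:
O(f, q) = q + f**2 (O(f, q) = f**2 + q = q + f**2)
-33012/O(-223, U) = -33012/(208 + (-223)**2) = -33012/(208 + 49729) = -33012/49937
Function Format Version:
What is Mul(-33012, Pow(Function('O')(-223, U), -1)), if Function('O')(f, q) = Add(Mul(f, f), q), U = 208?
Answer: Rational(-33012, 49937) ≈ -0.66107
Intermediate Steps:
Function('O')(f, q) = Add(q, Pow(f, 2)) (Function('O')(f, q) = Add(Pow(f, 2), q) = Add(q, Pow(f, 2)))
Mul(-33012, Pow(Function('O')(-223, U), -1)) = Mul(-33012, Pow(Add(208, Pow(-223, 2)), -1)) = Mul(-33012, Pow(Add(208, 49729), -1)) = Mul(-33012, Pow(49937, -1)) = Mul(-33012, Rational(1, 49937)) = Rational(-33012, 49937)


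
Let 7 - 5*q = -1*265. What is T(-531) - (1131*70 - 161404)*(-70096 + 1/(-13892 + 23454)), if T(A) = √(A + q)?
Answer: -27558996171267/4781 + I*√11915/5 ≈ -5.7643e+9 + 21.831*I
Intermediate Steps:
q = 272/5 (q = 7/5 - (-1)*265/5 = 7/5 - ⅕*(-265) = 7/5 + 53 = 272/5 ≈ 54.400)
T(A) = √(272/5 + A) (T(A) = √(A + 272/5) = √(272/5 + A))
T(-531) - (1131*70 - 161404)*(-70096 + 1/(-13892 + 23454)) = √(1360 + 25*(-531))/5 - (1131*70 - 161404)*(-70096 + 1/(-13892 + 23454)) = √(1360 - 13275)/5 - (79170 - 161404)*(-70096 + 1/9562) = √(-11915)/5 - (-82234)*(-70096 + 1/9562) = (I*√11915)/5 - (-82234)*(-670257951)/9562 = I*√11915/5 - 1*27558996171267/4781 = I*√11915/5 - 27558996171267/4781 = -27558996171267/4781 + I*√11915/5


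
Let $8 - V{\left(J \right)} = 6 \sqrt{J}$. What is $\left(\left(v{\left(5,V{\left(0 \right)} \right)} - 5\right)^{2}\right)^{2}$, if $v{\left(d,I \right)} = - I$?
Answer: $28561$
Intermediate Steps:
$V{\left(J \right)} = 8 - 6 \sqrt{J}$
$\left(\left(v{\left(5,V{\left(0 \right)} \right)} - 5\right)^{2}\right)^{2} = \left(\left(- (8 - 6 \sqrt{0}) - 5\right)^{2}\right)^{2} = \left(\left(- (8 - 0) - 5\right)^{2}\right)^{2} = \left(\left(- (8 + 0) - 5\right)^{2}\right)^{2} = \left(\left(\left(-1\right) 8 - 5\right)^{2}\right)^{2} = \left(\left(-8 - 5\right)^{2}\right)^{2} = \left(\left(-13\right)^{2}\right)^{2} = 169^{2} = 28561$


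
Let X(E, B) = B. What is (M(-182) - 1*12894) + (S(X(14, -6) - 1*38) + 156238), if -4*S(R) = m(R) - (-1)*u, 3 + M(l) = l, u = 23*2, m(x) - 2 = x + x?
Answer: 143169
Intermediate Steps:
m(x) = 2 + 2*x (m(x) = 2 + (x + x) = 2 + 2*x)
u = 46
M(l) = -3 + l
S(R) = -12 - R/2 (S(R) = -((2 + 2*R) - (-1)*46)/4 = -((2 + 2*R) - 1*(-46))/4 = -((2 + 2*R) + 46)/4 = -(48 + 2*R)/4 = -12 - R/2)
(M(-182) - 1*12894) + (S(X(14, -6) - 1*38) + 156238) = ((-3 - 182) - 1*12894) + ((-12 - (-6 - 1*38)/2) + 156238) = (-185 - 12894) + ((-12 - (-6 - 38)/2) + 156238) = -13079 + ((-12 - ½*(-44)) + 156238) = -13079 + ((-12 + 22) + 156238) = -13079 + (10 + 156238) = -13079 + 156248 = 143169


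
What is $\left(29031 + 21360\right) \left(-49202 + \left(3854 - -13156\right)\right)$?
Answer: $-1622187072$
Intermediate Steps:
$\left(29031 + 21360\right) \left(-49202 + \left(3854 - -13156\right)\right) = 50391 \left(-49202 + \left(3854 + 13156\right)\right) = 50391 \left(-49202 + 17010\right) = 50391 \left(-32192\right) = -1622187072$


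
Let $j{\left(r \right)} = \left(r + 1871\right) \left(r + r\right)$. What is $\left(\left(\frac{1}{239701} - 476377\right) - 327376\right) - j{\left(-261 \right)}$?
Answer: $\frac{8789116568}{239701} \approx 36667.0$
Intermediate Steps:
$j{\left(r \right)} = 2 r \left(1871 + r\right)$ ($j{\left(r \right)} = \left(1871 + r\right) 2 r = 2 r \left(1871 + r\right)$)
$\left(\left(\frac{1}{239701} - 476377\right) - 327376\right) - j{\left(-261 \right)} = \left(\left(\frac{1}{239701} - 476377\right) - 327376\right) - 2 \left(-261\right) \left(1871 - 261\right) = \left(\left(\frac{1}{239701} - 476377\right) - 327376\right) - 2 \left(-261\right) 1610 = \left(- \frac{114188043276}{239701} - 327376\right) - -840420 = - \frac{192660397852}{239701} + 840420 = \frac{8789116568}{239701}$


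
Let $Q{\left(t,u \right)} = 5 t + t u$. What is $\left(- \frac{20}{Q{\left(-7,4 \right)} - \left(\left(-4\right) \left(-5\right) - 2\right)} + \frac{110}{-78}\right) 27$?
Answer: $- \frac{1225}{39} \approx -31.41$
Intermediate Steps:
$\left(- \frac{20}{Q{\left(-7,4 \right)} - \left(\left(-4\right) \left(-5\right) - 2\right)} + \frac{110}{-78}\right) 27 = \left(- \frac{20}{- 7 \left(5 + 4\right) - \left(\left(-4\right) \left(-5\right) - 2\right)} + \frac{110}{-78}\right) 27 = \left(- \frac{20}{\left(-7\right) 9 - \left(20 - 2\right)} + 110 \left(- \frac{1}{78}\right)\right) 27 = \left(- \frac{20}{-63 - 18} - \frac{55}{39}\right) 27 = \left(- \frac{20}{-81} - \frac{55}{39}\right) 27 = \left(\left(-20\right) \left(- \frac{1}{81}\right) - \frac{55}{39}\right) 27 = \left(\frac{20}{81} - \frac{55}{39}\right) 27 = \left(- \frac{1225}{1053}\right) 27 = - \frac{1225}{39}$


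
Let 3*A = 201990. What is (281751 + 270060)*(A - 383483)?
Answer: -174456703083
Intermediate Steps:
A = 67330 (A = (⅓)*201990 = 67330)
(281751 + 270060)*(A - 383483) = (281751 + 270060)*(67330 - 383483) = 551811*(-316153) = -174456703083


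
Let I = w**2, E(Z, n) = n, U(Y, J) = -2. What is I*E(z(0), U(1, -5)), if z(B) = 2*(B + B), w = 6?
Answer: -72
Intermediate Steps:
z(B) = 4*B (z(B) = 2*(2*B) = 4*B)
I = 36 (I = 6**2 = 36)
I*E(z(0), U(1, -5)) = 36*(-2) = -72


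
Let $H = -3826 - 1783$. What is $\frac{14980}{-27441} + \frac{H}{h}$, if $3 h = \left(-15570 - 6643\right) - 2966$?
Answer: $\frac{28189429}{230312313} \approx 0.1224$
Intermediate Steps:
$H = -5609$ ($H = -3826 - 1783 = -5609$)
$h = -8393$ ($h = \frac{\left(-15570 - 6643\right) - 2966}{3} = \frac{-22213 - 2966}{3} = \frac{1}{3} \left(-25179\right) = -8393$)
$\frac{14980}{-27441} + \frac{H}{h} = \frac{14980}{-27441} - \frac{5609}{-8393} = 14980 \left(- \frac{1}{27441}\right) - - \frac{5609}{8393} = - \frac{14980}{27441} + \frac{5609}{8393} = \frac{28189429}{230312313}$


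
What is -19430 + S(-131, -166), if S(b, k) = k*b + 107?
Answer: 2423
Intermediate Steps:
S(b, k) = 107 + b*k (S(b, k) = b*k + 107 = 107 + b*k)
-19430 + S(-131, -166) = -19430 + (107 - 131*(-166)) = -19430 + (107 + 21746) = -19430 + 21853 = 2423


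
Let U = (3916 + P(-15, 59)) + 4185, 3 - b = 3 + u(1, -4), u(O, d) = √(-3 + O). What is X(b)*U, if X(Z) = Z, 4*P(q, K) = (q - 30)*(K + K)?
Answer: -13547*I*√2/2 ≈ -9579.2*I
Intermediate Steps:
P(q, K) = K*(-30 + q)/2 (P(q, K) = ((q - 30)*(K + K))/4 = ((-30 + q)*(2*K))/4 = (2*K*(-30 + q))/4 = K*(-30 + q)/2)
b = -I*√2 (b = 3 - (3 + √(-3 + 1)) = 3 - (3 + √(-2)) = 3 - (3 + I*√2) = 3 + (-3 - I*√2) = -I*√2 ≈ -1.4142*I)
U = 13547/2 (U = (3916 + (½)*59*(-30 - 15)) + 4185 = (3916 + (½)*59*(-45)) + 4185 = (3916 - 2655/2) + 4185 = 5177/2 + 4185 = 13547/2 ≈ 6773.5)
X(b)*U = -I*√2*(13547/2) = -13547*I*√2/2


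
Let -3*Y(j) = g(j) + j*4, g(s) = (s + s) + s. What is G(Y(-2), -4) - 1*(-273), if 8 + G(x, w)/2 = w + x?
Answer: 775/3 ≈ 258.33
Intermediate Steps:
g(s) = 3*s (g(s) = 2*s + s = 3*s)
Y(j) = -7*j/3 (Y(j) = -(3*j + j*4)/3 = -(3*j + 4*j)/3 = -7*j/3)
G(x, w) = -16 + 2*w + 2*x (G(x, w) = -16 + 2*(w + x) = -16 + (2*w + 2*x) = -16 + 2*w + 2*x)
G(Y(-2), -4) - 1*(-273) = (-16 + 2*(-4) + 2*(-7/3*(-2))) - 1*(-273) = (-16 - 8 + 2*(14/3)) + 273 = (-16 - 8 + 28/3) + 273 = -44/3 + 273 = 775/3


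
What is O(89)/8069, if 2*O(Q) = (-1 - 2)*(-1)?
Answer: 3/16138 ≈ 0.00018590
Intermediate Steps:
O(Q) = 3/2 (O(Q) = ((-1 - 2)*(-1))/2 = (-3*(-1))/2 = (½)*3 = 3/2)
O(89)/8069 = (3/2)/8069 = (3/2)*(1/8069) = 3/16138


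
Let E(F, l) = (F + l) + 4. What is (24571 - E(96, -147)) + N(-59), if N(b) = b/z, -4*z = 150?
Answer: 1846468/75 ≈ 24620.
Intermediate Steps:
z = -75/2 (z = -¼*150 = -75/2 ≈ -37.500)
N(b) = -2*b/75 (N(b) = b/(-75/2) = b*(-2/75) = -2*b/75)
E(F, l) = 4 + F + l
(24571 - E(96, -147)) + N(-59) = (24571 - (4 + 96 - 147)) - 2/75*(-59) = (24571 - 1*(-47)) + 118/75 = (24571 + 47) + 118/75 = 24618 + 118/75 = 1846468/75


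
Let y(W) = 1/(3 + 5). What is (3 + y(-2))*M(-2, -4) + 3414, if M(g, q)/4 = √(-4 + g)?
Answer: 3414 + 25*I*√6/2 ≈ 3414.0 + 30.619*I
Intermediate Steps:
M(g, q) = 4*√(-4 + g)
y(W) = ⅛ (y(W) = 1/8 = ⅛)
(3 + y(-2))*M(-2, -4) + 3414 = (3 + ⅛)*(4*√(-4 - 2)) + 3414 = 25*(4*√(-6))/8 + 3414 = 25*(4*(I*√6))/8 + 3414 = 25*(4*I*√6)/8 + 3414 = 25*I*√6/2 + 3414 = 3414 + 25*I*√6/2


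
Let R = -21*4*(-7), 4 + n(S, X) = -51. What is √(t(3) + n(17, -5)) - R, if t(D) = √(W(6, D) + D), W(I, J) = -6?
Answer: -588 + √(-55 + I*√3) ≈ -587.88 + 7.4171*I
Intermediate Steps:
t(D) = √(-6 + D)
n(S, X) = -55 (n(S, X) = -4 - 51 = -55)
R = 588 (R = -84*(-7) = 588)
√(t(3) + n(17, -5)) - R = √(√(-6 + 3) - 55) - 1*588 = √(√(-3) - 55) - 588 = √(I*√3 - 55) - 588 = √(-55 + I*√3) - 588 = -588 + √(-55 + I*√3)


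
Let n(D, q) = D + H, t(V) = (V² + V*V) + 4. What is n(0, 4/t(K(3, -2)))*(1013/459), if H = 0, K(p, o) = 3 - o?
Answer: 0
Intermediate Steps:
t(V) = 4 + 2*V² (t(V) = (V² + V²) + 4 = 2*V² + 4 = 4 + 2*V²)
n(D, q) = D (n(D, q) = D + 0 = D)
n(0, 4/t(K(3, -2)))*(1013/459) = 0*(1013/459) = 0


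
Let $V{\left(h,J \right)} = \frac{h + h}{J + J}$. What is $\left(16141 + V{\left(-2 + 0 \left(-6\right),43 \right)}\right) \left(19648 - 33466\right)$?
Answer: $- \frac{9590534898}{43} \approx -2.2304 \cdot 10^{8}$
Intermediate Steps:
$V{\left(h,J \right)} = \frac{h}{J}$ ($V{\left(h,J \right)} = \frac{2 h}{2 J} = 2 h \frac{1}{2 J} = \frac{h}{J}$)
$\left(16141 + V{\left(-2 + 0 \left(-6\right),43 \right)}\right) \left(19648 - 33466\right) = \left(16141 + \frac{-2 + 0 \left(-6\right)}{43}\right) \left(19648 - 33466\right) = \left(16141 + \left(-2 + 0\right) \frac{1}{43}\right) \left(-13818\right) = \left(16141 - \frac{2}{43}\right) \left(-13818\right) = \frac{694061}{43} \left(-13818\right) = - \frac{9590534898}{43}$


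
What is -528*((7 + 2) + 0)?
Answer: -4752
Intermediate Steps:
-528*((7 + 2) + 0) = -528*(9 + 0) = -528*9 = -4752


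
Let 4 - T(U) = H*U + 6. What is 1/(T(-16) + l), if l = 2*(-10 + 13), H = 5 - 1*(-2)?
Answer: 1/116 ≈ 0.0086207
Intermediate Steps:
H = 7 (H = 5 + 2 = 7)
T(U) = -2 - 7*U (T(U) = 4 - (7*U + 6) = 4 - (6 + 7*U) = 4 + (-6 - 7*U) = -2 - 7*U)
l = 6 (l = 2*3 = 6)
1/(T(-16) + l) = 1/((-2 - 7*(-16)) + 6) = 1/((-2 + 112) + 6) = 1/(110 + 6) = 1/116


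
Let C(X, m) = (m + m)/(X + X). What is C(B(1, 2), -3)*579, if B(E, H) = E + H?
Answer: -579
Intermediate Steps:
C(X, m) = m/X (C(X, m) = (2*m)/((2*X)) = (2*m)*(1/(2*X)) = m/X)
C(B(1, 2), -3)*579 = -3/(1 + 2)*579 = -3/3*579 = -3*1/3*579 = -1*579 = -579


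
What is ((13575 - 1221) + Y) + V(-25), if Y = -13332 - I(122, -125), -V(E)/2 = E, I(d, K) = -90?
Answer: -838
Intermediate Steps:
V(E) = -2*E
Y = -13242 (Y = -13332 - 1*(-90) = -13332 + 90 = -13242)
((13575 - 1221) + Y) + V(-25) = ((13575 - 1221) - 13242) - 2*(-25) = (12354 - 13242) + 50 = -888 + 50 = -838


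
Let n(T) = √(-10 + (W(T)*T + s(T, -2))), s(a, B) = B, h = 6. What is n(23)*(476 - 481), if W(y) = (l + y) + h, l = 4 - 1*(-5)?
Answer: -5*√862 ≈ -146.80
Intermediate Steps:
l = 9 (l = 4 + 5 = 9)
W(y) = 15 + y (W(y) = (9 + y) + 6 = 15 + y)
n(T) = √(-12 + T*(15 + T)) (n(T) = √(-10 + ((15 + T)*T - 2)) = √(-10 + (T*(15 + T) - 2)) = √(-10 + (-2 + T*(15 + T))) = √(-12 + T*(15 + T)))
n(23)*(476 - 481) = √(-12 + 23*(15 + 23))*(476 - 481) = √(-12 + 23*38)*(-5) = √(-12 + 874)*(-5) = √862*(-5) = -5*√862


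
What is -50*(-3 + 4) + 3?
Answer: -47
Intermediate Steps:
-50*(-3 + 4) + 3 = -50 + 3 = -47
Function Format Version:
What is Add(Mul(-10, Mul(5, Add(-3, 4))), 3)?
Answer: -47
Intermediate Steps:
Add(Mul(-10, Mul(5, Add(-3, 4))), 3) = Add(Mul(-10, Mul(5, 1)), 3) = Add(Mul(-10, 5), 3) = Add(-50, 3) = -47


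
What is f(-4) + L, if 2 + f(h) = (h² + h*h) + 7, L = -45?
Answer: -8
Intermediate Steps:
f(h) = 5 + 2*h² (f(h) = -2 + ((h² + h*h) + 7) = -2 + ((h² + h²) + 7) = -2 + (2*h² + 7) = -2 + (7 + 2*h²) = 5 + 2*h²)
f(-4) + L = (5 + 2*(-4)²) - 45 = (5 + 2*16) - 45 = (5 + 32) - 45 = 37 - 45 = -8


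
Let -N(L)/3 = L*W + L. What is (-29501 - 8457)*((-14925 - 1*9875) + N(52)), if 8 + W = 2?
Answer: 911751160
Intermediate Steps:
W = -6 (W = -8 + 2 = -6)
N(L) = 15*L (N(L) = -3*(L*(-6) + L) = -3*(-6*L + L) = -(-15)*L = 15*L)
(-29501 - 8457)*((-14925 - 1*9875) + N(52)) = (-29501 - 8457)*((-14925 - 1*9875) + 15*52) = -37958*((-14925 - 9875) + 780) = -37958*(-24800 + 780) = -37958*(-24020) = 911751160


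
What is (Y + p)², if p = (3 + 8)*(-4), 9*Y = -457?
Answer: 727609/81 ≈ 8982.8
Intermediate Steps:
Y = -457/9 (Y = (⅑)*(-457) = -457/9 ≈ -50.778)
p = -44 (p = 11*(-4) = -44)
(Y + p)² = (-457/9 - 44)² = (-853/9)² = 727609/81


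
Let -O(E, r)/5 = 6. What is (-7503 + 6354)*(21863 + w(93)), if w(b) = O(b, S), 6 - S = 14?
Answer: -25086117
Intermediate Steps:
S = -8 (S = 6 - 1*14 = 6 - 14 = -8)
O(E, r) = -30 (O(E, r) = -5*6 = -30)
w(b) = -30
(-7503 + 6354)*(21863 + w(93)) = (-7503 + 6354)*(21863 - 30) = -1149*21833 = -25086117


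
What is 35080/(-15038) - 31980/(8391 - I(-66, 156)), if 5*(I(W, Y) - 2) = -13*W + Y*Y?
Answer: -1496100640/125950769 ≈ -11.878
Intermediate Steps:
I(W, Y) = 2 - 13*W/5 + Y²/5 (I(W, Y) = 2 + (-13*W + Y*Y)/5 = 2 + (-13*W + Y²)/5 = 2 + (Y² - 13*W)/5 = 2 + (-13*W/5 + Y²/5) = 2 - 13*W/5 + Y²/5)
35080/(-15038) - 31980/(8391 - I(-66, 156)) = 35080/(-15038) - 31980/(8391 - (2 - 13/5*(-66) + (⅕)*156²)) = 35080*(-1/15038) - 31980/(8391 - (2 + 858/5 + (⅕)*24336)) = -17540/7519 - 31980/(8391 - (2 + 858/5 + 24336/5)) = -17540/7519 - 31980/(8391 - 1*25204/5) = -17540/7519 - 31980/(8391 - 25204/5) = -17540/7519 - 31980/16751/5 = -17540/7519 - 31980*5/16751 = -17540/7519 - 159900/16751 = -1496100640/125950769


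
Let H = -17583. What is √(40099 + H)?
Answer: 2*√5629 ≈ 150.05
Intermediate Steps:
√(40099 + H) = √(40099 - 17583) = √22516 = 2*√5629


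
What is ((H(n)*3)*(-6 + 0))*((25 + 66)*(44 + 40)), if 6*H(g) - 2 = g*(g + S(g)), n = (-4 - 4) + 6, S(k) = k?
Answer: -229320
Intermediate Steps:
n = -2 (n = -8 + 6 = -2)
H(g) = ⅓ + g²/3 (H(g) = ⅓ + (g*(g + g))/6 = ⅓ + (g*(2*g))/6 = ⅓ + (2*g²)/6 = ⅓ + g²/3)
((H(n)*3)*(-6 + 0))*((25 + 66)*(44 + 40)) = (((⅓ + (⅓)*(-2)²)*3)*(-6 + 0))*((25 + 66)*(44 + 40)) = (((⅓ + (⅓)*4)*3)*(-6))*(91*84) = (((⅓ + 4/3)*3)*(-6))*7644 = (((5/3)*3)*(-6))*7644 = (5*(-6))*7644 = -30*7644 = -229320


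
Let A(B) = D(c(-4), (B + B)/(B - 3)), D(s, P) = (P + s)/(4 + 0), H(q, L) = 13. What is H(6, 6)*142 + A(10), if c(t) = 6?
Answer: 25875/14 ≈ 1848.2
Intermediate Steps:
D(s, P) = P/4 + s/4 (D(s, P) = (P + s)/4 = (P + s)*(¼) = P/4 + s/4)
A(B) = 3/2 + B/(2*(-3 + B)) (A(B) = ((B + B)/(B - 3))/4 + (¼)*6 = ((2*B)/(-3 + B))/4 + 3/2 = (2*B/(-3 + B))/4 + 3/2 = B/(2*(-3 + B)) + 3/2 = 3/2 + B/(2*(-3 + B)))
H(6, 6)*142 + A(10) = 13*142 + (-9 + 4*10)/(2*(-3 + 10)) = 1846 + (½)*(-9 + 40)/7 = 1846 + (½)*(⅐)*31 = 1846 + 31/14 = 25875/14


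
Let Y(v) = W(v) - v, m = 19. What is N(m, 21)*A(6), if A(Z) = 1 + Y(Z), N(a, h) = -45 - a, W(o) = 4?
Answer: 64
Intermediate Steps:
Y(v) = 4 - v
A(Z) = 5 - Z (A(Z) = 1 + (4 - Z) = 5 - Z)
N(m, 21)*A(6) = (-45 - 1*19)*(5 - 1*6) = (-45 - 19)*(5 - 6) = -64*(-1) = 64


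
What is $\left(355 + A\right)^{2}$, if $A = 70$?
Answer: $180625$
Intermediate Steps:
$\left(355 + A\right)^{2} = \left(355 + 70\right)^{2} = 425^{2} = 180625$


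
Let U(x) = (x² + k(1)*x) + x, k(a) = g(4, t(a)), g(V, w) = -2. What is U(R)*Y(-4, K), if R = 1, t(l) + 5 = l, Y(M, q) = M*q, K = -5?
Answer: 0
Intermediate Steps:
t(l) = -5 + l
k(a) = -2
U(x) = x² - x (U(x) = (x² - 2*x) + x = x² - x)
U(R)*Y(-4, K) = (1*(-1 + 1))*(-4*(-5)) = (1*0)*20 = 0*20 = 0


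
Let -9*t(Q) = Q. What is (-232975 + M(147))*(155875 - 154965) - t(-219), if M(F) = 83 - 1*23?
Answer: -635858023/3 ≈ -2.1195e+8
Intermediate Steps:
M(F) = 60 (M(F) = 83 - 23 = 60)
t(Q) = -Q/9
(-232975 + M(147))*(155875 - 154965) - t(-219) = (-232975 + 60)*(155875 - 154965) - (-1)*(-219)/9 = -232915*910 - 1*73/3 = -211952650 - 73/3 = -635858023/3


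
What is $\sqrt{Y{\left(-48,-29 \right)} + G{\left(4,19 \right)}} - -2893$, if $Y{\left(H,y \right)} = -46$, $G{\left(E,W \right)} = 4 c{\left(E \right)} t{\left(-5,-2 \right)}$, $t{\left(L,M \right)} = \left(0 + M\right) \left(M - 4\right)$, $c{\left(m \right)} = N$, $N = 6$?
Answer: $2893 + 11 \sqrt{2} \approx 2908.6$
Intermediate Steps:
$c{\left(m \right)} = 6$
$t{\left(L,M \right)} = M \left(-4 + M\right)$
$G{\left(E,W \right)} = 288$ ($G{\left(E,W \right)} = 4 \cdot 6 \left(- 2 \left(-4 - 2\right)\right) = 24 \left(\left(-2\right) \left(-6\right)\right) = 24 \cdot 12 = 288$)
$\sqrt{Y{\left(-48,-29 \right)} + G{\left(4,19 \right)}} - -2893 = \sqrt{-46 + 288} - -2893 = \sqrt{242} + 2893 = 11 \sqrt{2} + 2893 = 2893 + 11 \sqrt{2}$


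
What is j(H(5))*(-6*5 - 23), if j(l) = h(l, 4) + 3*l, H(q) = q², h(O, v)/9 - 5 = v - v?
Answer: -6360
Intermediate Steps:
h(O, v) = 45 (h(O, v) = 45 + 9*(v - v) = 45 + 9*0 = 45 + 0 = 45)
j(l) = 45 + 3*l
j(H(5))*(-6*5 - 23) = (45 + 3*5²)*(-6*5 - 23) = (45 + 3*25)*(-30 - 23) = (45 + 75)*(-53) = 120*(-53) = -6360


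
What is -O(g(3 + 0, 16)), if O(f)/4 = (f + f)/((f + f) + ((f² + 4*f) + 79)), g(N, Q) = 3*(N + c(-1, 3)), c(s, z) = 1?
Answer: -96/295 ≈ -0.32542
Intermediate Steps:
g(N, Q) = 3 + 3*N (g(N, Q) = 3*(N + 1) = 3*(1 + N) = 3 + 3*N)
O(f) = 8*f/(79 + f² + 6*f) (O(f) = 4*((f + f)/((f + f) + ((f² + 4*f) + 79))) = 4*((2*f)/(2*f + (79 + f² + 4*f))) = 4*((2*f)/(79 + f² + 6*f)) = 4*(2*f/(79 + f² + 6*f)) = 8*f/(79 + f² + 6*f))
-O(g(3 + 0, 16)) = -8*(3 + 3*(3 + 0))/(79 + (3 + 3*(3 + 0))² + 6*(3 + 3*(3 + 0))) = -8*(3 + 3*3)/(79 + (3 + 3*3)² + 6*(3 + 3*3)) = -8*(3 + 9)/(79 + (3 + 9)² + 6*(3 + 9)) = -8*12/(79 + 12² + 6*12) = -8*12/(79 + 144 + 72) = -8*12/295 = -1*96/295 = -96/295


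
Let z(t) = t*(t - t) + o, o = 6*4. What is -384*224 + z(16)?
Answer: -85992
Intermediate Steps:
o = 24
z(t) = 24 (z(t) = t*(t - t) + 24 = t*0 + 24 = 0 + 24 = 24)
-384*224 + z(16) = -384*224 + 24 = -86016 + 24 = -85992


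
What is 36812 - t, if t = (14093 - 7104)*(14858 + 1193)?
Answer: -112143627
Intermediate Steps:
t = 112180439 (t = 6989*16051 = 112180439)
36812 - t = 36812 - 1*112180439 = 36812 - 112180439 = -112143627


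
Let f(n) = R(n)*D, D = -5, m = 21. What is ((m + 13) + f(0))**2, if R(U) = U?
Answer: 1156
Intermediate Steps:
f(n) = -5*n (f(n) = n*(-5) = -5*n)
((m + 13) + f(0))**2 = ((21 + 13) - 5*0)**2 = (34 + 0)**2 = 34**2 = 1156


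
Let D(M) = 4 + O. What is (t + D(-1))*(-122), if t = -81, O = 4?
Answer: 8906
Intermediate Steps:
D(M) = 8 (D(M) = 4 + 4 = 8)
(t + D(-1))*(-122) = (-81 + 8)*(-122) = -73*(-122) = 8906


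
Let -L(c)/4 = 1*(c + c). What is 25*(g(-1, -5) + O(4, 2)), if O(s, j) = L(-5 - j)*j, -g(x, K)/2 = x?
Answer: 2850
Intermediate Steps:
g(x, K) = -2*x
L(c) = -8*c (L(c) = -4*(c + c) = -4*2*c = -8*c)
O(s, j) = j*(40 + 8*j) (O(s, j) = (-8*(-5 - j))*j = (40 + 8*j)*j = j*(40 + 8*j))
25*(g(-1, -5) + O(4, 2)) = 25*(-2*(-1) + 8*2*(5 + 2)) = 25*(2 + 8*2*7) = 25*(2 + 112) = 25*114 = 2850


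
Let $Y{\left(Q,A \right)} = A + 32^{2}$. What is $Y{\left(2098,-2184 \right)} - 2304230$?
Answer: $-2305390$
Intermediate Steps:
$Y{\left(Q,A \right)} = 1024 + A$ ($Y{\left(Q,A \right)} = A + 1024 = 1024 + A$)
$Y{\left(2098,-2184 \right)} - 2304230 = \left(1024 - 2184\right) - 2304230 = -1160 - 2304230 = -2305390$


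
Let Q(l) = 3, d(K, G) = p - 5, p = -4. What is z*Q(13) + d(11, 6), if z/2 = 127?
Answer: 753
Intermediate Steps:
z = 254 (z = 2*127 = 254)
d(K, G) = -9 (d(K, G) = -4 - 5 = -9)
z*Q(13) + d(11, 6) = 254*3 - 9 = 762 - 9 = 753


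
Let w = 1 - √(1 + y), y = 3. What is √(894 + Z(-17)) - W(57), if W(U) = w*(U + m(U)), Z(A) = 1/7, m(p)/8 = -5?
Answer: 17 + √43813/7 ≈ 46.902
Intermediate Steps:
m(p) = -40 (m(p) = 8*(-5) = -40)
Z(A) = ⅐
w = -1 (w = 1 - √(1 + 3) = 1 - √4 = 1 - 1*2 = 1 - 2 = -1)
W(U) = 40 - U (W(U) = -(U - 40) = -(-40 + U) = 40 - U)
√(894 + Z(-17)) - W(57) = √(894 + ⅐) - (40 - 1*57) = √(6259/7) - (40 - 57) = √43813/7 - 1*(-17) = √43813/7 + 17 = 17 + √43813/7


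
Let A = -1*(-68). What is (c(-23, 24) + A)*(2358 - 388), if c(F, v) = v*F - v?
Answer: -1000760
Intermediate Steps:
A = 68
c(F, v) = -v + F*v (c(F, v) = F*v - v = -v + F*v)
(c(-23, 24) + A)*(2358 - 388) = (24*(-1 - 23) + 68)*(2358 - 388) = (24*(-24) + 68)*1970 = (-576 + 68)*1970 = -508*1970 = -1000760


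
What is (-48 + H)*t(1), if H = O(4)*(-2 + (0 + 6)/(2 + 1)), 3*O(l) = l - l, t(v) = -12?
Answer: 576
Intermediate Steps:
O(l) = 0 (O(l) = (l - l)/3 = (⅓)*0 = 0)
H = 0 (H = 0*(-2 + (0 + 6)/(2 + 1)) = 0*(-2 + 6/3) = 0*(-2 + 6*(⅓)) = 0*(-2 + 2) = 0*0 = 0)
(-48 + H)*t(1) = (-48 + 0)*(-12) = -48*(-12) = 576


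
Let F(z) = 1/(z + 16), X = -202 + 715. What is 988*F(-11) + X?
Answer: 3553/5 ≈ 710.60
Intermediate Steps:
X = 513
F(z) = 1/(16 + z)
988*F(-11) + X = 988/(16 - 11) + 513 = 988/5 + 513 = 3553/5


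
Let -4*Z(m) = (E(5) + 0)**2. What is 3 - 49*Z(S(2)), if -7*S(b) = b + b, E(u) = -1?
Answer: 61/4 ≈ 15.250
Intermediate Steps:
S(b) = -2*b/7 (S(b) = -(b + b)/7 = -2*b/7)
Z(m) = -1/4 (Z(m) = -(-1 + 0)**2/4 = -1/4*(-1)**2 = -1/4*1 = -1/4)
3 - 49*Z(S(2)) = 3 - 49*(-1/4) = 3 + 49/4 = 61/4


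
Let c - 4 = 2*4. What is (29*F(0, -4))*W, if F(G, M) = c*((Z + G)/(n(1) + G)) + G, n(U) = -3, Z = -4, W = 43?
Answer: 19952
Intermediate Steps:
c = 12 (c = 4 + 2*4 = 4 + 8 = 12)
F(G, M) = G + 12*(-4 + G)/(-3 + G) (F(G, M) = 12*((-4 + G)/(-3 + G)) + G = 12*(-4 + G)/(-3 + G) + G = G + 12*(-4 + G)/(-3 + G))
(29*F(0, -4))*W = (29*((-48 + 0**2 + 9*0)/(-3 + 0)))*43 = (29*((-48 + 0 + 0)/(-3)))*43 = (29*(-1/3*(-48)))*43 = (29*16)*43 = 464*43 = 19952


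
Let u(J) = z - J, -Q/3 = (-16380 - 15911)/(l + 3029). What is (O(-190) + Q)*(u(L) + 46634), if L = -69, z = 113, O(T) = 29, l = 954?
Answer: 1420397440/569 ≈ 2.4963e+6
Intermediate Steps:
Q = 13839/569 (Q = -3*(-16380 - 15911)/(954 + 3029) = -(-96873)/3983 = -3*(-4613/569) = 13839/569 ≈ 24.322)
u(J) = 113 - J
(O(-190) + Q)*(u(L) + 46634) = (29 + 13839/569)*((113 - 1*(-69)) + 46634) = 30340*((113 + 69) + 46634)/569 = 30340*(182 + 46634)/569 = (30340/569)*46816 = 1420397440/569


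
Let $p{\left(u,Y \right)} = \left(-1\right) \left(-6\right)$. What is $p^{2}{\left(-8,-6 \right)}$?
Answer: $36$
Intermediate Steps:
$p{\left(u,Y \right)} = 6$
$p^{2}{\left(-8,-6 \right)} = 6^{2} = 36$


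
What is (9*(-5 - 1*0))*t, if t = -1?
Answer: 45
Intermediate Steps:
(9*(-5 - 1*0))*t = (9*(-5 - 1*0))*(-1) = (9*(-5 + 0))*(-1) = (9*(-5))*(-1) = -45*(-1) = 45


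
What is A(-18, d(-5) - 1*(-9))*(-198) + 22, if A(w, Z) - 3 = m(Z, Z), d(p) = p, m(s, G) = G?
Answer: -1364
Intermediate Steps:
A(w, Z) = 3 + Z
A(-18, d(-5) - 1*(-9))*(-198) + 22 = (3 + (-5 - 1*(-9)))*(-198) + 22 = (3 + (-5 + 9))*(-198) + 22 = (3 + 4)*(-198) + 22 = 7*(-198) + 22 = -1386 + 22 = -1364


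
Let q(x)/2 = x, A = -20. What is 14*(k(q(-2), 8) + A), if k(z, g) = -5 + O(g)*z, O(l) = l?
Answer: -798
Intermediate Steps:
q(x) = 2*x
k(z, g) = -5 + g*z
14*(k(q(-2), 8) + A) = 14*((-5 + 8*(2*(-2))) - 20) = 14*((-5 + 8*(-4)) - 20) = 14*((-5 - 32) - 20) = 14*(-37 - 20) = 14*(-57) = -798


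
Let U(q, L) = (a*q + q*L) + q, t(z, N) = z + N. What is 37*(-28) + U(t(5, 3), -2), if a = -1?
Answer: -1052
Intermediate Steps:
t(z, N) = N + z
U(q, L) = L*q (U(q, L) = (-q + q*L) + q = (-q + L*q) + q = L*q)
37*(-28) + U(t(5, 3), -2) = 37*(-28) - 2*(3 + 5) = -1036 - 2*8 = -1036 - 16 = -1052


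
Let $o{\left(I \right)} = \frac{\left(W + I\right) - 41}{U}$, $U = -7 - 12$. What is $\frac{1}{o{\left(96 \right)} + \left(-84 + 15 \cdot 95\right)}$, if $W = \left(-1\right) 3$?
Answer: $\frac{19}{25427} \approx 0.00074724$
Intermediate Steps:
$W = -3$
$U = -19$ ($U = -7 - 12 = -19$)
$o{\left(I \right)} = \frac{44}{19} - \frac{I}{19}$ ($o{\left(I \right)} = \frac{\left(-3 + I\right) - 41}{-19} = \left(-44 + I\right) \left(- \frac{1}{19}\right) = \frac{44}{19} - \frac{I}{19}$)
$\frac{1}{o{\left(96 \right)} + \left(-84 + 15 \cdot 95\right)} = \frac{1}{\left(\frac{44}{19} - \frac{96}{19}\right) + \left(-84 + 15 \cdot 95\right)} = \frac{1}{\left(\frac{44}{19} - \frac{96}{19}\right) + \left(-84 + 1425\right)} = \frac{1}{- \frac{52}{19} + 1341} = \frac{1}{\frac{25427}{19}} = \frac{19}{25427}$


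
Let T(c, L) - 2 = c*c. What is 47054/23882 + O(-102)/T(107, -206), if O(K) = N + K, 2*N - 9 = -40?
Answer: 536009219/273472782 ≈ 1.9600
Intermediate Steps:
N = -31/2 (N = 9/2 + (½)*(-40) = 9/2 - 20 = -31/2 ≈ -15.500)
T(c, L) = 2 + c² (T(c, L) = 2 + c*c = 2 + c²)
O(K) = -31/2 + K
47054/23882 + O(-102)/T(107, -206) = 47054/23882 + (-31/2 - 102)/(2 + 107²) = 47054*(1/23882) - 235/(2*(2 + 11449)) = 23527/11941 - 235/2/11451 = 23527/11941 - 235/2*1/11451 = 23527/11941 - 235/22902 = 536009219/273472782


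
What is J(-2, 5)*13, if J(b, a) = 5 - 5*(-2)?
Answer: 195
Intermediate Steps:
J(b, a) = 15 (J(b, a) = 5 + 10 = 15)
J(-2, 5)*13 = 15*13 = 195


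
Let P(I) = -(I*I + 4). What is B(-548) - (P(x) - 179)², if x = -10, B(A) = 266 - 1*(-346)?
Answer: -79477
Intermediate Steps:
B(A) = 612 (B(A) = 266 + 346 = 612)
P(I) = -4 - I² (P(I) = -(I² + 4) = -(4 + I²) = -4 - I²)
B(-548) - (P(x) - 179)² = 612 - ((-4 - 1*(-10)²) - 179)² = 612 - ((-4 - 1*100) - 179)² = 612 - ((-4 - 100) - 179)² = 612 - (-104 - 179)² = 612 - 1*(-283)² = 612 - 1*80089 = 612 - 80089 = -79477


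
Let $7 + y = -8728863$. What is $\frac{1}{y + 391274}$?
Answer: $- \frac{1}{8337596} \approx -1.1994 \cdot 10^{-7}$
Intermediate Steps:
$y = -8728870$ ($y = -7 - 8728863 = -8728870$)
$\frac{1}{y + 391274} = \frac{1}{-8728870 + 391274} = \frac{1}{-8337596} = - \frac{1}{8337596}$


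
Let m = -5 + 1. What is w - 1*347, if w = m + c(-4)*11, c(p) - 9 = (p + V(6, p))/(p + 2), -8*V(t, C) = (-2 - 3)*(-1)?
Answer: -3625/16 ≈ -226.56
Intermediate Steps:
V(t, C) = -5/8 (V(t, C) = -(-2 - 3)*(-1)/8 = -(-5)*(-1)/8 = -⅛*5 = -5/8)
c(p) = 9 + (-5/8 + p)/(2 + p) (c(p) = 9 + (p - 5/8)/(p + 2) = 9 + (-5/8 + p)/(2 + p))
m = -4
w = 1927/16 (w = -4 + ((139 + 80*(-4))/(8*(2 - 4)))*11 = -4 + ((⅛)*(139 - 320)/(-2))*11 = -4 + ((⅛)*(-½)*(-181))*11 = -4 + (181/16)*11 = -4 + 1991/16 = 1927/16 ≈ 120.44)
w - 1*347 = 1927/16 - 1*347 = 1927/16 - 347 = -3625/16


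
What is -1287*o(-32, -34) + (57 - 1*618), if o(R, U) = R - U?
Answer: -3135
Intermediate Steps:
-1287*o(-32, -34) + (57 - 1*618) = -1287*(-32 - 1*(-34)) + (57 - 1*618) = -1287*(-32 + 34) + (57 - 618) = -1287*2 - 561 = -2574 - 561 = -3135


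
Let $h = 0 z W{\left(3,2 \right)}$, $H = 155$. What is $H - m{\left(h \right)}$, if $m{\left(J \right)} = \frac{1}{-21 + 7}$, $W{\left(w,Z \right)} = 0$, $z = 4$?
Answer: $\frac{2171}{14} \approx 155.07$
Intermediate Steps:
$h = 0$ ($h = 0 \cdot 4 \cdot 0 = 0 \cdot 0 = 0$)
$m{\left(J \right)} = - \frac{1}{14}$ ($m{\left(J \right)} = \frac{1}{-14} = - \frac{1}{14}$)
$H - m{\left(h \right)} = 155 - - \frac{1}{14} = 155 + \frac{1}{14} = \frac{2171}{14}$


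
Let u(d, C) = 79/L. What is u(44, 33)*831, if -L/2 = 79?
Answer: -831/2 ≈ -415.50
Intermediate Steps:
L = -158 (L = -2*79 = -158)
u(d, C) = -½ (u(d, C) = 79/(-158) = 79*(-1/158) = -½)
u(44, 33)*831 = -½*831 = -831/2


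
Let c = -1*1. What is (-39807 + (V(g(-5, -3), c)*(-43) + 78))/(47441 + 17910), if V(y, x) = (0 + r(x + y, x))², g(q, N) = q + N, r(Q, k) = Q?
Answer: -3324/5027 ≈ -0.66123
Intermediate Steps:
g(q, N) = N + q
c = -1
V(y, x) = (x + y)² (V(y, x) = (0 + (x + y))² = (x + y)²)
(-39807 + (V(g(-5, -3), c)*(-43) + 78))/(47441 + 17910) = (-39807 + ((-1 + (-3 - 5))²*(-43) + 78))/(47441 + 17910) = (-39807 + ((-1 - 8)²*(-43) + 78))/65351 = (-39807 + ((-9)²*(-43) + 78))*(1/65351) = (-39807 + (81*(-43) + 78))*(1/65351) = (-39807 + (-3483 + 78))*(1/65351) = (-39807 - 3405)*(1/65351) = -43212*1/65351 = -3324/5027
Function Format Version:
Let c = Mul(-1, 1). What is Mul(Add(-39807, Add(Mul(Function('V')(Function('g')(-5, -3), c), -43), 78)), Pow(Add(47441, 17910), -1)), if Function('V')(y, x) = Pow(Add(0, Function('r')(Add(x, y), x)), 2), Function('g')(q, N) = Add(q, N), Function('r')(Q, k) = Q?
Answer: Rational(-3324, 5027) ≈ -0.66123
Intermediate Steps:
Function('g')(q, N) = Add(N, q)
c = -1
Function('V')(y, x) = Pow(Add(x, y), 2) (Function('V')(y, x) = Pow(Add(0, Add(x, y)), 2) = Pow(Add(x, y), 2))
Mul(Add(-39807, Add(Mul(Function('V')(Function('g')(-5, -3), c), -43), 78)), Pow(Add(47441, 17910), -1)) = Mul(Add(-39807, Add(Mul(Pow(Add(-1, Add(-3, -5)), 2), -43), 78)), Pow(Add(47441, 17910), -1)) = Mul(Add(-39807, Add(Mul(Pow(Add(-1, -8), 2), -43), 78)), Pow(65351, -1)) = Mul(Add(-39807, Add(Mul(Pow(-9, 2), -43), 78)), Rational(1, 65351)) = Mul(Add(-39807, Add(Mul(81, -43), 78)), Rational(1, 65351)) = Mul(Add(-39807, Add(-3483, 78)), Rational(1, 65351)) = Mul(Add(-39807, -3405), Rational(1, 65351)) = Mul(-43212, Rational(1, 65351)) = Rational(-3324, 5027)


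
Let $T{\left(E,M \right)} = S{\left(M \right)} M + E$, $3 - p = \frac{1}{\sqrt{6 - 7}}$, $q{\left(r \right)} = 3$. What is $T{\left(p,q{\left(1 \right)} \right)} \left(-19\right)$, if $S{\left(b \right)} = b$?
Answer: $-228 - 19 i \approx -228.0 - 19.0 i$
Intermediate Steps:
$p = 3 + i$ ($p = 3 - \frac{1}{\sqrt{6 - 7}} = 3 - \frac{1}{\sqrt{-1}} = 3 - \frac{1}{i} = 3 - - i = 3 + i \approx 3.0 + 1.0 i$)
$T{\left(E,M \right)} = E + M^{2}$ ($T{\left(E,M \right)} = M M + E = M^{2} + E = E + M^{2}$)
$T{\left(p,q{\left(1 \right)} \right)} \left(-19\right) = \left(\left(3 + i\right) + 3^{2}\right) \left(-19\right) = \left(\left(3 + i\right) + 9\right) \left(-19\right) = \left(12 + i\right) \left(-19\right) = -228 - 19 i$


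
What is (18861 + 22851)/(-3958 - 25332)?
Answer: -20856/14645 ≈ -1.4241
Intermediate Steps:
(18861 + 22851)/(-3958 - 25332) = 41712/(-29290) = 41712*(-1/29290) = -20856/14645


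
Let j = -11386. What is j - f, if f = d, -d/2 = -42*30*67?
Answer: -180226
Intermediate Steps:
d = 168840 (d = -2*(-42*30)*67 = -(-2520)*67 = -2*(-84420) = 168840)
f = 168840
j - f = -11386 - 1*168840 = -11386 - 168840 = -180226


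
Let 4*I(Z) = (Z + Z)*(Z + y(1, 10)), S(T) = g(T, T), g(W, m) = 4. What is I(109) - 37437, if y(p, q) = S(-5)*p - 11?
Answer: -31878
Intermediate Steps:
S(T) = 4
y(p, q) = -11 + 4*p (y(p, q) = 4*p - 11 = -11 + 4*p)
I(Z) = Z*(-7 + Z)/2 (I(Z) = ((Z + Z)*(Z + (-11 + 4*1)))/4 = ((2*Z)*(Z + (-11 + 4)))/4 = ((2*Z)*(Z - 7))/4 = ((2*Z)*(-7 + Z))/4 = (2*Z*(-7 + Z))/4 = Z*(-7 + Z)/2)
I(109) - 37437 = (1/2)*109*(-7 + 109) - 37437 = (1/2)*109*102 - 37437 = 5559 - 37437 = -31878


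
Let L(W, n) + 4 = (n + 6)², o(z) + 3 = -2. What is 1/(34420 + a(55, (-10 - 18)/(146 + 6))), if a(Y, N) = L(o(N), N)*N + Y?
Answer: 54872/1891410745 ≈ 2.9011e-5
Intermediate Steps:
o(z) = -5 (o(z) = -3 - 2 = -5)
L(W, n) = -4 + (6 + n)² (L(W, n) = -4 + (n + 6)² = -4 + (6 + n)²)
a(Y, N) = Y + N*(-4 + (6 + N)²) (a(Y, N) = (-4 + (6 + N)²)*N + Y = N*(-4 + (6 + N)²) + Y = Y + N*(-4 + (6 + N)²))
1/(34420 + a(55, (-10 - 18)/(146 + 6))) = 1/(34420 + (55 + ((-10 - 18)/(146 + 6))*(-4 + (6 + (-10 - 18)/(146 + 6))²))) = 1/(34420 + (55 + (-28/152)*(-4 + (6 - 28/152)²))) = 1/(34420 + (55 + (-28*1/152)*(-4 + (6 - 28*1/152)²))) = 1/(34420 + (55 - 7*(-4 + (6 - 7/38)²)/38)) = 1/(34420 + (55 - 7*(-4 + (221/38)²)/38)) = 1/(34420 + (55 - 7*(-4 + 48841/1444)/38)) = 1/(34420 + (55 - 7/38*43065/1444)) = 1/(34420 + (55 - 301455/54872)) = 1/(34420 + 2716505/54872) = 1/(1891410745/54872) = 54872/1891410745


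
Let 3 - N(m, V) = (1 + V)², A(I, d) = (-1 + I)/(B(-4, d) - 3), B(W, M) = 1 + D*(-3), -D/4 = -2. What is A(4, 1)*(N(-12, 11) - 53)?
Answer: 291/13 ≈ 22.385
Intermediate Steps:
D = 8 (D = -4*(-2) = 8)
B(W, M) = -23 (B(W, M) = 1 + 8*(-3) = 1 - 24 = -23)
A(I, d) = 1/26 - I/26 (A(I, d) = (-1 + I)/(-23 - 3) = (-1 + I)/(-26) = (-1 + I)*(-1/26) = 1/26 - I/26)
N(m, V) = 3 - (1 + V)²
A(4, 1)*(N(-12, 11) - 53) = (1/26 - 1/26*4)*((3 - (1 + 11)²) - 53) = (1/26 - 2/13)*((3 - 1*12²) - 53) = -3*((3 - 1*144) - 53)/26 = -3*((3 - 144) - 53)/26 = -3*(-141 - 53)/26 = -3/26*(-194) = 291/13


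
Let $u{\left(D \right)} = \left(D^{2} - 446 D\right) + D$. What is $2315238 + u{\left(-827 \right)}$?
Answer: $3367182$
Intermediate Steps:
$u{\left(D \right)} = D^{2} - 445 D$
$2315238 + u{\left(-827 \right)} = 2315238 - 827 \left(-445 - 827\right) = 2315238 - -1051944 = 2315238 + 1051944 = 3367182$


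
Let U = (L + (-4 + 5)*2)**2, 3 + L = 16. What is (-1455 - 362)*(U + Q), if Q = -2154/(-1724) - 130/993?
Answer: -351679897567/855966 ≈ -4.1086e+5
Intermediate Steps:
L = 13 (L = -3 + 16 = 13)
Q = 957401/855966 (Q = -2154*(-1/1724) - 130*1/993 = 1077/862 - 130/993 = 957401/855966 ≈ 1.1185)
U = 225 (U = (13 + (-4 + 5)*2)**2 = (13 + 1*2)**2 = (13 + 2)**2 = 15**2 = 225)
(-1455 - 362)*(U + Q) = (-1455 - 362)*(225 + 957401/855966) = -1817*193549751/855966 = -351679897567/855966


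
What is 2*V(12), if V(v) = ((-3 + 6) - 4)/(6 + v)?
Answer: -⅑ ≈ -0.11111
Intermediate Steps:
V(v) = -1/(6 + v) (V(v) = (3 - 4)/(6 + v) = -1/(6 + v))
2*V(12) = 2*(-1/(6 + 12)) = 2*(-1/18) = -⅑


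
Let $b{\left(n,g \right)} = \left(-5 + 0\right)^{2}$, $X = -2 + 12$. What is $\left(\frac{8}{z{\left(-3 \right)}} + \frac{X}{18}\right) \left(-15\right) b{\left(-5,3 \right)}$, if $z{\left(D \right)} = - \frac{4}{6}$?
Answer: $\frac{12875}{3} \approx 4291.7$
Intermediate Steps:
$X = 10$
$b{\left(n,g \right)} = 25$ ($b{\left(n,g \right)} = \left(-5\right)^{2} = 25$)
$z{\left(D \right)} = - \frac{2}{3}$ ($z{\left(D \right)} = \left(-4\right) \frac{1}{6} = - \frac{2}{3}$)
$\left(\frac{8}{z{\left(-3 \right)}} + \frac{X}{18}\right) \left(-15\right) b{\left(-5,3 \right)} = \left(\frac{8}{- \frac{2}{3}} + \frac{10}{18}\right) \left(-15\right) 25 = \left(8 \left(- \frac{3}{2}\right) + 10 \cdot \frac{1}{18}\right) \left(-15\right) 25 = \left(-12 + \frac{5}{9}\right) \left(-15\right) 25 = \left(- \frac{103}{9}\right) \left(-15\right) 25 = \frac{515}{3} \cdot 25 = \frac{12875}{3}$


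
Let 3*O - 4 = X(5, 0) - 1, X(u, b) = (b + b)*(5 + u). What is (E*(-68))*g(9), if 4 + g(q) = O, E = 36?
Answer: 7344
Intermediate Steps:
X(u, b) = 2*b*(5 + u) (X(u, b) = (2*b)*(5 + u) = 2*b*(5 + u))
O = 1 (O = 4/3 + (2*0*(5 + 5) - 1)/3 = 4/3 + (2*0*10 - 1)/3 = 4/3 + (0 - 1)/3 = 4/3 + (⅓)*(-1) = 4/3 - ⅓ = 1)
g(q) = -3 (g(q) = -4 + 1 = -3)
(E*(-68))*g(9) = (36*(-68))*(-3) = -2448*(-3) = 7344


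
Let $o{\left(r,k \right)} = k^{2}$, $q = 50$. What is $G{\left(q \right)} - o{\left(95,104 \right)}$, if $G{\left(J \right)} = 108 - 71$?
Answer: $-10779$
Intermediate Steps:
$G{\left(J \right)} = 37$ ($G{\left(J \right)} = 108 - 71 = 37$)
$G{\left(q \right)} - o{\left(95,104 \right)} = 37 - 104^{2} = 37 - 10816 = -10779$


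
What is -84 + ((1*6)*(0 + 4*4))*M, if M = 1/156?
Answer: -1084/13 ≈ -83.385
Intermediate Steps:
M = 1/156 ≈ 0.0064103
-84 + ((1*6)*(0 + 4*4))*M = -84 + ((1*6)*(0 + 4*4))*(1/156) = -84 + (6*(0 + 16))*(1/156) = -84 + (6*16)*(1/156) = -84 + 96*(1/156) = -84 + 8/13 = -1084/13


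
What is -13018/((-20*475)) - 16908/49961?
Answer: 244883149/237314750 ≈ 1.0319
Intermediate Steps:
-13018/((-20*475)) - 16908/49961 = -13018/(-9500) - 16908*1/49961 = -13018*(-1/9500) - 16908/49961 = 6509/4750 - 16908/49961 = 244883149/237314750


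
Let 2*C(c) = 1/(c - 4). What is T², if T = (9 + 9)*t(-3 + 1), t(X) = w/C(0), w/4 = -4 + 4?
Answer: 0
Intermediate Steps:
w = 0 (w = 4*(-4 + 4) = 4*0 = 0)
C(c) = 1/(2*(-4 + c)) (C(c) = 1/(2*(c - 4)) = 1/(2*(-4 + c)))
t(X) = 0 (t(X) = 0/((1/(2*(-4 + 0)))) = 0/(((½)/(-4))) = 0/(((½)*(-¼))) = 0/(-⅛) = 0*(-8) = 0)
T = 0 (T = (9 + 9)*0 = 18*0 = 0)
T² = 0² = 0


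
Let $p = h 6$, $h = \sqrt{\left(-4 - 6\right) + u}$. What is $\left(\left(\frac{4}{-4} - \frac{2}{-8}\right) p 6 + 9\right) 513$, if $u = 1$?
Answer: $4617 - 41553 i \approx 4617.0 - 41553.0 i$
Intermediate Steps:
$h = 3 i$ ($h = \sqrt{\left(-4 - 6\right) + 1} = \sqrt{-10 + 1} = \sqrt{-9} = 3 i \approx 3.0 i$)
$p = 18 i$ ($p = 3 i 6 = 18 i \approx 18.0 i$)
$\left(\left(\frac{4}{-4} - \frac{2}{-8}\right) p 6 + 9\right) 513 = \left(\left(\frac{4}{-4} - \frac{2}{-8}\right) 18 i 6 + 9\right) 513 = \left(\left(4 \left(- \frac{1}{4}\right) - - \frac{1}{4}\right) 108 i + 9\right) 513 = \left(\left(-1 + \frac{1}{4}\right) 108 i + 9\right) 513 = \left(- \frac{3 \cdot 108 i}{4} + 9\right) 513 = \left(- 81 i + 9\right) 513 = \left(9 - 81 i\right) 513 = 4617 - 41553 i$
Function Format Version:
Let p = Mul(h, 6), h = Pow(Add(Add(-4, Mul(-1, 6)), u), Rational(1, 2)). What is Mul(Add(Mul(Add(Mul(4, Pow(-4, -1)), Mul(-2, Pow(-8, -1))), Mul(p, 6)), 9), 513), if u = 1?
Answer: Add(4617, Mul(-41553, I)) ≈ Add(4617.0, Mul(-41553., I))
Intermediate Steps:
h = Mul(3, I) (h = Pow(Add(Add(-4, Mul(-1, 6)), 1), Rational(1, 2)) = Pow(Add(Add(-4, -6), 1), Rational(1, 2)) = Pow(Add(-10, 1), Rational(1, 2)) = Pow(-9, Rational(1, 2)) = Mul(3, I) ≈ Mul(3.0000, I))
p = Mul(18, I) (p = Mul(Mul(3, I), 6) = Mul(18, I) ≈ Mul(18.000, I))
Mul(Add(Mul(Add(Mul(4, Pow(-4, -1)), Mul(-2, Pow(-8, -1))), Mul(p, 6)), 9), 513) = Mul(Add(Mul(Add(Mul(4, Pow(-4, -1)), Mul(-2, Pow(-8, -1))), Mul(Mul(18, I), 6)), 9), 513) = Mul(Add(Mul(Add(Mul(4, Rational(-1, 4)), Mul(-2, Rational(-1, 8))), Mul(108, I)), 9), 513) = Mul(Add(Mul(Add(-1, Rational(1, 4)), Mul(108, I)), 9), 513) = Mul(Add(Mul(Rational(-3, 4), Mul(108, I)), 9), 513) = Mul(Add(Mul(-81, I), 9), 513) = Mul(Add(9, Mul(-81, I)), 513) = Add(4617, Mul(-41553, I))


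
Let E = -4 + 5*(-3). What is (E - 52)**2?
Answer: 5041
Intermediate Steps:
E = -19 (E = -4 - 15 = -19)
(E - 52)**2 = (-19 - 52)**2 = (-71)**2 = 5041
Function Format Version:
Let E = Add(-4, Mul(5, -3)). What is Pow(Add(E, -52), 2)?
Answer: 5041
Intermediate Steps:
E = -19 (E = Add(-4, -15) = -19)
Pow(Add(E, -52), 2) = Pow(Add(-19, -52), 2) = Pow(-71, 2) = 5041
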